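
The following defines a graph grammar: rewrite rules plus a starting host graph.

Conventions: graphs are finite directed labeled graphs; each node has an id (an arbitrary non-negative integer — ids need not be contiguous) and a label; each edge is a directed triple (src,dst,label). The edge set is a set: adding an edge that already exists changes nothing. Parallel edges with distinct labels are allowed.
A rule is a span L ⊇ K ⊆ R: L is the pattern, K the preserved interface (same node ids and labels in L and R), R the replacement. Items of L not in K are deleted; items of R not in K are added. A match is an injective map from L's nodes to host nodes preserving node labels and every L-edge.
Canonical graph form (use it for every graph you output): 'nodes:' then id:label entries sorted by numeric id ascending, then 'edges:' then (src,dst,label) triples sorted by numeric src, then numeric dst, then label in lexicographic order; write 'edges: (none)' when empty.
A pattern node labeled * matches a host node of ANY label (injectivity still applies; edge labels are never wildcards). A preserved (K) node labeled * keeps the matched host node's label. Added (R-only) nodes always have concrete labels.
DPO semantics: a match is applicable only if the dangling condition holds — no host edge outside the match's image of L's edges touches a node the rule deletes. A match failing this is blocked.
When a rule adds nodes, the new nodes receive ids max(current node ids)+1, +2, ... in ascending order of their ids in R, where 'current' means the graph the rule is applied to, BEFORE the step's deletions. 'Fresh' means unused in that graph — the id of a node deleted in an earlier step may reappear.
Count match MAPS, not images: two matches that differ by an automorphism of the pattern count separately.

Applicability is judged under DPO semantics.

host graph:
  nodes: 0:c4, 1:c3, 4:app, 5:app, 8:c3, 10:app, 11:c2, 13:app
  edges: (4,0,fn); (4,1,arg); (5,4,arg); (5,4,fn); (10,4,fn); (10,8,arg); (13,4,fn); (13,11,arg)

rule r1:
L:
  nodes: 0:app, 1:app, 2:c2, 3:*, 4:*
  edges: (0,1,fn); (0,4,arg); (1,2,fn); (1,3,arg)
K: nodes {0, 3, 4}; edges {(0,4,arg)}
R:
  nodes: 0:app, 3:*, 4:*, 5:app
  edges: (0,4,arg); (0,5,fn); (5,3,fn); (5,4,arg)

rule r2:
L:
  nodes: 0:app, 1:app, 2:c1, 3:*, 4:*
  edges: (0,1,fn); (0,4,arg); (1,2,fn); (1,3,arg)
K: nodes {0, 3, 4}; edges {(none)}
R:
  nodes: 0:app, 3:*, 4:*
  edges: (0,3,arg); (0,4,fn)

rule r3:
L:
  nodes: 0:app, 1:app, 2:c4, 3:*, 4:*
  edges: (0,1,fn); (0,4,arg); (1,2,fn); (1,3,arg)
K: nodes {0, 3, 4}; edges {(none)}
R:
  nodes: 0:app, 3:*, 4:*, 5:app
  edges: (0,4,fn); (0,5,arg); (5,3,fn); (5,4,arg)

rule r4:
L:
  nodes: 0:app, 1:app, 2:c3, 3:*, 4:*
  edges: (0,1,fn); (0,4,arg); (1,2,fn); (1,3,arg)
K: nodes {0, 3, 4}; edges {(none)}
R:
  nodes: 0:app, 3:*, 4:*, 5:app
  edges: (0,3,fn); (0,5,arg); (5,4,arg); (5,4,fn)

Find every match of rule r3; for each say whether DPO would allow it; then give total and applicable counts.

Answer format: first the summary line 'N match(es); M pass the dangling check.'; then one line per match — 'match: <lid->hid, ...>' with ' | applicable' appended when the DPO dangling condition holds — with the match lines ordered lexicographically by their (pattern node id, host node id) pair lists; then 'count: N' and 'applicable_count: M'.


2 match(es); 0 pass the dangling check.
match: 0->10, 1->4, 2->0, 3->1, 4->8
match: 0->13, 1->4, 2->0, 3->1, 4->11
count: 2
applicable_count: 0


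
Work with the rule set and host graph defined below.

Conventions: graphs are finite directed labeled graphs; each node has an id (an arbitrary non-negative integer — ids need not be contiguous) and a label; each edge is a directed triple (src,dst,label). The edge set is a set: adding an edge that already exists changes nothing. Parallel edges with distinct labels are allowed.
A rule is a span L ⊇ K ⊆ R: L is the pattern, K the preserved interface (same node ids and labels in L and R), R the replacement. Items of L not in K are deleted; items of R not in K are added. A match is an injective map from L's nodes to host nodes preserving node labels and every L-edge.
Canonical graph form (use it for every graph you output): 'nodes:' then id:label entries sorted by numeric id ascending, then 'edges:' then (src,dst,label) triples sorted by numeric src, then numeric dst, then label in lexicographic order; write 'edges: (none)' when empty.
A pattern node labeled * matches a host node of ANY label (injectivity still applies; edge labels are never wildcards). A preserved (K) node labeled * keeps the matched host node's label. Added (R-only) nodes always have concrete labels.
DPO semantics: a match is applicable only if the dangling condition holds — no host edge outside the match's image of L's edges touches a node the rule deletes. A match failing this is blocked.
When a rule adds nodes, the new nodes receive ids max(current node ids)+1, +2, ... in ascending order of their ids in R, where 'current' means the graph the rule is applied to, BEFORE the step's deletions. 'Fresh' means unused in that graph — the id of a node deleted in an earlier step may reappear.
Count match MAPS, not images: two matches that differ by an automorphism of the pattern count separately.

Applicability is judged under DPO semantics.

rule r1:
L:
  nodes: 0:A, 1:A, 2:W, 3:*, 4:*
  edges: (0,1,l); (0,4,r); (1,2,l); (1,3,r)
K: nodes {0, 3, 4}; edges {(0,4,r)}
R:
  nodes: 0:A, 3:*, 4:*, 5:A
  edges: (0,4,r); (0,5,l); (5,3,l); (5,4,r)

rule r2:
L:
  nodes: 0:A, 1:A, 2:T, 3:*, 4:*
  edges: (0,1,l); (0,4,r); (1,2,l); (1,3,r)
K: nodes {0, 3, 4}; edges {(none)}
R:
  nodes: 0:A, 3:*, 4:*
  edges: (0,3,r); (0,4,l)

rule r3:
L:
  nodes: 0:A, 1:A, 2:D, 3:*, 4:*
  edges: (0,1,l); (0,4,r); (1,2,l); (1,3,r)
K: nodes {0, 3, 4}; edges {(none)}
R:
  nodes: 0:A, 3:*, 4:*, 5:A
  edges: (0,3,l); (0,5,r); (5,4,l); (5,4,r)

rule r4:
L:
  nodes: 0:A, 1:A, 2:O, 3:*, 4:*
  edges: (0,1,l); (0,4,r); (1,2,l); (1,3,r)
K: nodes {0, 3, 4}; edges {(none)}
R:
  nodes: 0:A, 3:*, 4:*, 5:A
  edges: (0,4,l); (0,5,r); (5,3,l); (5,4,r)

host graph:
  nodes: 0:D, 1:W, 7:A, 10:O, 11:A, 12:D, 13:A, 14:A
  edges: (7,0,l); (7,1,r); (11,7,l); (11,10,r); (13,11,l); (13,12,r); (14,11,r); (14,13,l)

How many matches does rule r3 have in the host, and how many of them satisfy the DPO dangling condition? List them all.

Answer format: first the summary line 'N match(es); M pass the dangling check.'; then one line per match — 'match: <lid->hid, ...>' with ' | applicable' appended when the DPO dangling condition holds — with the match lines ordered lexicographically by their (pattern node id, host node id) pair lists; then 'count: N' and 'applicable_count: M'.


1 match(es); 1 pass the dangling check.
match: 0->11, 1->7, 2->0, 3->1, 4->10 | applicable
count: 1
applicable_count: 1


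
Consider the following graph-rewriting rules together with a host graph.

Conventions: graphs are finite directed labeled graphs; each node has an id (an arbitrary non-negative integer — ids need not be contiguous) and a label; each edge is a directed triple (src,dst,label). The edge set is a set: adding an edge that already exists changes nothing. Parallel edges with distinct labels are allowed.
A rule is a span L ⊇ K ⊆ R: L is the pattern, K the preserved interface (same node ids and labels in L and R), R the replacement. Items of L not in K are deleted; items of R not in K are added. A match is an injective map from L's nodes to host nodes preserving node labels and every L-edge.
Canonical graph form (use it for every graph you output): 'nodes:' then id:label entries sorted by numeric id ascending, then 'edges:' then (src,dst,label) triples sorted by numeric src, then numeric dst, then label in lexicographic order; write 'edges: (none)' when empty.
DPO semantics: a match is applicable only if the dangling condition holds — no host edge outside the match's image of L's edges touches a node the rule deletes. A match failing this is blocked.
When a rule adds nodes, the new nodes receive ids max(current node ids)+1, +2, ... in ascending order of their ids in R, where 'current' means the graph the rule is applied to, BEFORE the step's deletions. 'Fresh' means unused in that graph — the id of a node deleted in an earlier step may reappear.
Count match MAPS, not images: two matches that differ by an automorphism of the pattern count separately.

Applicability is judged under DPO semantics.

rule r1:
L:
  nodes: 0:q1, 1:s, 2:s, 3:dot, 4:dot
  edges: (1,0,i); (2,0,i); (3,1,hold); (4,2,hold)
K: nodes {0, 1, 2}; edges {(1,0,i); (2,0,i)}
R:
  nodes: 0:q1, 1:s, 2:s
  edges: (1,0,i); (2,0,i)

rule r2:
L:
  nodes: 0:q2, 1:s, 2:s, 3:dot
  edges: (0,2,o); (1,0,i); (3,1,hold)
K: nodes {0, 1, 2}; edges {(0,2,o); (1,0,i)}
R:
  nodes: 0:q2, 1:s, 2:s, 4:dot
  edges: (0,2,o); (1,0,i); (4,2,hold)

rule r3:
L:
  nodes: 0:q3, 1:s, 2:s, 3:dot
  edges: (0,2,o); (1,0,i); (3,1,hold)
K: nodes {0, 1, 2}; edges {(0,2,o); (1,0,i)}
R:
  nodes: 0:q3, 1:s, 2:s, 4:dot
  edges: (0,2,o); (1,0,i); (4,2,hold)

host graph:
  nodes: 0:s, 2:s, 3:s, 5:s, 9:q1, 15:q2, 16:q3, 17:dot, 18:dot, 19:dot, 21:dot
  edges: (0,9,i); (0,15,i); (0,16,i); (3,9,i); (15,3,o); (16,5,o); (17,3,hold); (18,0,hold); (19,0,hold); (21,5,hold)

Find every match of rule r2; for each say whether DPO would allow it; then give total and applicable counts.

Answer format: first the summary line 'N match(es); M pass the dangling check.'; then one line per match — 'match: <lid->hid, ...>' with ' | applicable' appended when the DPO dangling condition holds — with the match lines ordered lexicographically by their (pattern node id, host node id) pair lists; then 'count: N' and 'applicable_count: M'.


2 match(es); 2 pass the dangling check.
match: 0->15, 1->0, 2->3, 3->18 | applicable
match: 0->15, 1->0, 2->3, 3->19 | applicable
count: 2
applicable_count: 2


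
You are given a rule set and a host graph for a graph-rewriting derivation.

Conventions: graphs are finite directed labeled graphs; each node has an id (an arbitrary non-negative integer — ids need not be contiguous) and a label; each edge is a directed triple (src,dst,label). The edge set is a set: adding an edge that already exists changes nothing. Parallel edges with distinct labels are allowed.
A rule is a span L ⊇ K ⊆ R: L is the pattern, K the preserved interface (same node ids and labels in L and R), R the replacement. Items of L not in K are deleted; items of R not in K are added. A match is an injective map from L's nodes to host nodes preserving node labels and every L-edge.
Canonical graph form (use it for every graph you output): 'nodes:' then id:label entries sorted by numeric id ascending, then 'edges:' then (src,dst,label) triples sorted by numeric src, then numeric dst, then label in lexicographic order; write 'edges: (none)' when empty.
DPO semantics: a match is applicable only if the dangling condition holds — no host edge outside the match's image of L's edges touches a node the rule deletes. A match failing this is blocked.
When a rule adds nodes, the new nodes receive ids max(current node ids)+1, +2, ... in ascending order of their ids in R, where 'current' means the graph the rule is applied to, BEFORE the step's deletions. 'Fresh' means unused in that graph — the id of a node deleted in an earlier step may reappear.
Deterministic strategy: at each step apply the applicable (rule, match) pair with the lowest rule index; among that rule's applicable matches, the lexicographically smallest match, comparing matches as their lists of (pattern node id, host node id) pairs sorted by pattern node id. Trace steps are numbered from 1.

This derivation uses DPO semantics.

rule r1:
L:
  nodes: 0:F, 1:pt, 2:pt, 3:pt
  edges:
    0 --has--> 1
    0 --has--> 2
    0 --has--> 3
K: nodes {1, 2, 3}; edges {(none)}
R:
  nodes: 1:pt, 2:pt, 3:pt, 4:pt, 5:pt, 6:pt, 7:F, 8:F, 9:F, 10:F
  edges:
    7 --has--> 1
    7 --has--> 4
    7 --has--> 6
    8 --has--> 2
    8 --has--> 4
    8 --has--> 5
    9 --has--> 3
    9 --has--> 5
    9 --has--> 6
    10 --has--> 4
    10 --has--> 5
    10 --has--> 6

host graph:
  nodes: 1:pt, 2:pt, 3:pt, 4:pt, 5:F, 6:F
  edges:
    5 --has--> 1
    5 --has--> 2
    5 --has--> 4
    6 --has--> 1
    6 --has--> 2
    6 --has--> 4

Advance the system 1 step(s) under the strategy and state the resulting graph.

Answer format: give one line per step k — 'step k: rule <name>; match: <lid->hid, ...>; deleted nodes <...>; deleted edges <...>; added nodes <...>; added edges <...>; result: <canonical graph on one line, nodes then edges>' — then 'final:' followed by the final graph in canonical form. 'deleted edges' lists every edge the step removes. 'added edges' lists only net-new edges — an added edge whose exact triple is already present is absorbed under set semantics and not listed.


step 1: rule r1; match: 0->5, 1->1, 2->2, 3->4; deleted nodes 5; deleted edges (5,1,has); (5,2,has); (5,4,has); added nodes 7, 8, 9, 10, 11, 12, 13; added edges (10,1,has); (10,7,has); (10,9,has); (11,2,has); (11,7,has); (11,8,has); (12,4,has); (12,8,has); (12,9,has); (13,7,has); (13,8,has); (13,9,has); result: nodes: 1:pt, 2:pt, 3:pt, 4:pt, 6:F, 7:pt, 8:pt, 9:pt, 10:F, 11:F, 12:F, 13:F edges: (6,1,has); (6,2,has); (6,4,has); (10,1,has); (10,7,has); (10,9,has); (11,2,has); (11,7,has); (11,8,has); (12,4,has); (12,8,has); (12,9,has); (13,7,has); (13,8,has); (13,9,has)
final:
nodes: 1:pt, 2:pt, 3:pt, 4:pt, 6:F, 7:pt, 8:pt, 9:pt, 10:F, 11:F, 12:F, 13:F
edges: (6,1,has); (6,2,has); (6,4,has); (10,1,has); (10,7,has); (10,9,has); (11,2,has); (11,7,has); (11,8,has); (12,4,has); (12,8,has); (12,9,has); (13,7,has); (13,8,has); (13,9,has)


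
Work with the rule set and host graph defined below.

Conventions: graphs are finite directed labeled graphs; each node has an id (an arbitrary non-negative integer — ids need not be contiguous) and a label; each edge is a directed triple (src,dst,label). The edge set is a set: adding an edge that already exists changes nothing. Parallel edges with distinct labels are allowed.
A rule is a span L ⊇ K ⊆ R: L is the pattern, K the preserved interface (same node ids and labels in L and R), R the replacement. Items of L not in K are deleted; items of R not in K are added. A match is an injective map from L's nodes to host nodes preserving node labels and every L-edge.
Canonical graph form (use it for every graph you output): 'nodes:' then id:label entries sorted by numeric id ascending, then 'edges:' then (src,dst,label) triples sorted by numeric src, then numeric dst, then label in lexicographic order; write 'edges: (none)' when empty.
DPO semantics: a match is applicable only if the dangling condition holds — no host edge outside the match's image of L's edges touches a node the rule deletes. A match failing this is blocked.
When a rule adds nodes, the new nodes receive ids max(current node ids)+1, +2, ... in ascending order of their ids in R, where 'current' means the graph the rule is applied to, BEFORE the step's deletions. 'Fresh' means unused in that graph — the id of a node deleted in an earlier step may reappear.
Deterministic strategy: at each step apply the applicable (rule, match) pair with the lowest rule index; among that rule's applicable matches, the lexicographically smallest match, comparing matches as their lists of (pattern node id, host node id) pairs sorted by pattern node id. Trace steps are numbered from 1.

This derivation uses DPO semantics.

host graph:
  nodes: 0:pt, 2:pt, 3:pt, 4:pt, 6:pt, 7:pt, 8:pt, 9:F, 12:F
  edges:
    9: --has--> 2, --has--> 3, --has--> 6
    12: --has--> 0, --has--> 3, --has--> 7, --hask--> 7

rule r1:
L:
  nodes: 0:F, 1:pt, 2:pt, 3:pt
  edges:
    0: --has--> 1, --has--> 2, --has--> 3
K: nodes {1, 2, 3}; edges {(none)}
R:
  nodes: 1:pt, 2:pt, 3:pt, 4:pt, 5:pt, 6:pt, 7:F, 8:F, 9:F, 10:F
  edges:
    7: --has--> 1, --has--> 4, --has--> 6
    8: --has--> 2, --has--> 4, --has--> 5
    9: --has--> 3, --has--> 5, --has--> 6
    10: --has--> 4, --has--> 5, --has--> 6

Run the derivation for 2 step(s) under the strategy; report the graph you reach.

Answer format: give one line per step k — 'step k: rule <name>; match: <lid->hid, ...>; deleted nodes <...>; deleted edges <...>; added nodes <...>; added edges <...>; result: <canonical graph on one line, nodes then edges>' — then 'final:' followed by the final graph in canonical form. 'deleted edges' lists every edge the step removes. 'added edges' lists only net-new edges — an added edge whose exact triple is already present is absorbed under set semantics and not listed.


step 1: rule r1; match: 0->9, 1->2, 2->3, 3->6; deleted nodes 9; deleted edges (9,2,has); (9,3,has); (9,6,has); added nodes 13, 14, 15, 16, 17, 18, 19; added edges (16,2,has); (16,13,has); (16,15,has); (17,3,has); (17,13,has); (17,14,has); (18,6,has); (18,14,has); (18,15,has); (19,13,has); (19,14,has); (19,15,has); result: nodes: 0:pt, 2:pt, 3:pt, 4:pt, 6:pt, 7:pt, 8:pt, 12:F, 13:pt, 14:pt, 15:pt, 16:F, 17:F, 18:F, 19:F edges: (12,0,has); (12,3,has); (12,7,has); (12,7,hask); (16,2,has); (16,13,has); (16,15,has); (17,3,has); (17,13,has); (17,14,has); (18,6,has); (18,14,has); (18,15,has); (19,13,has); (19,14,has); (19,15,has)
step 2: rule r1; match: 0->16, 1->2, 2->13, 3->15; deleted nodes 16; deleted edges (16,2,has); (16,13,has); (16,15,has); added nodes 20, 21, 22, 23, 24, 25, 26; added edges (23,2,has); (23,20,has); (23,22,has); (24,13,has); (24,20,has); (24,21,has); (25,15,has); (25,21,has); (25,22,has); (26,20,has); (26,21,has); (26,22,has); result: nodes: 0:pt, 2:pt, 3:pt, 4:pt, 6:pt, 7:pt, 8:pt, 12:F, 13:pt, 14:pt, 15:pt, 17:F, 18:F, 19:F, 20:pt, 21:pt, 22:pt, 23:F, 24:F, 25:F, 26:F edges: (12,0,has); (12,3,has); (12,7,has); (12,7,hask); (17,3,has); (17,13,has); (17,14,has); (18,6,has); (18,14,has); (18,15,has); (19,13,has); (19,14,has); (19,15,has); (23,2,has); (23,20,has); (23,22,has); (24,13,has); (24,20,has); (24,21,has); (25,15,has); (25,21,has); (25,22,has); (26,20,has); (26,21,has); (26,22,has)
final:
nodes: 0:pt, 2:pt, 3:pt, 4:pt, 6:pt, 7:pt, 8:pt, 12:F, 13:pt, 14:pt, 15:pt, 17:F, 18:F, 19:F, 20:pt, 21:pt, 22:pt, 23:F, 24:F, 25:F, 26:F
edges: (12,0,has); (12,3,has); (12,7,has); (12,7,hask); (17,3,has); (17,13,has); (17,14,has); (18,6,has); (18,14,has); (18,15,has); (19,13,has); (19,14,has); (19,15,has); (23,2,has); (23,20,has); (23,22,has); (24,13,has); (24,20,has); (24,21,has); (25,15,has); (25,21,has); (25,22,has); (26,20,has); (26,21,has); (26,22,has)


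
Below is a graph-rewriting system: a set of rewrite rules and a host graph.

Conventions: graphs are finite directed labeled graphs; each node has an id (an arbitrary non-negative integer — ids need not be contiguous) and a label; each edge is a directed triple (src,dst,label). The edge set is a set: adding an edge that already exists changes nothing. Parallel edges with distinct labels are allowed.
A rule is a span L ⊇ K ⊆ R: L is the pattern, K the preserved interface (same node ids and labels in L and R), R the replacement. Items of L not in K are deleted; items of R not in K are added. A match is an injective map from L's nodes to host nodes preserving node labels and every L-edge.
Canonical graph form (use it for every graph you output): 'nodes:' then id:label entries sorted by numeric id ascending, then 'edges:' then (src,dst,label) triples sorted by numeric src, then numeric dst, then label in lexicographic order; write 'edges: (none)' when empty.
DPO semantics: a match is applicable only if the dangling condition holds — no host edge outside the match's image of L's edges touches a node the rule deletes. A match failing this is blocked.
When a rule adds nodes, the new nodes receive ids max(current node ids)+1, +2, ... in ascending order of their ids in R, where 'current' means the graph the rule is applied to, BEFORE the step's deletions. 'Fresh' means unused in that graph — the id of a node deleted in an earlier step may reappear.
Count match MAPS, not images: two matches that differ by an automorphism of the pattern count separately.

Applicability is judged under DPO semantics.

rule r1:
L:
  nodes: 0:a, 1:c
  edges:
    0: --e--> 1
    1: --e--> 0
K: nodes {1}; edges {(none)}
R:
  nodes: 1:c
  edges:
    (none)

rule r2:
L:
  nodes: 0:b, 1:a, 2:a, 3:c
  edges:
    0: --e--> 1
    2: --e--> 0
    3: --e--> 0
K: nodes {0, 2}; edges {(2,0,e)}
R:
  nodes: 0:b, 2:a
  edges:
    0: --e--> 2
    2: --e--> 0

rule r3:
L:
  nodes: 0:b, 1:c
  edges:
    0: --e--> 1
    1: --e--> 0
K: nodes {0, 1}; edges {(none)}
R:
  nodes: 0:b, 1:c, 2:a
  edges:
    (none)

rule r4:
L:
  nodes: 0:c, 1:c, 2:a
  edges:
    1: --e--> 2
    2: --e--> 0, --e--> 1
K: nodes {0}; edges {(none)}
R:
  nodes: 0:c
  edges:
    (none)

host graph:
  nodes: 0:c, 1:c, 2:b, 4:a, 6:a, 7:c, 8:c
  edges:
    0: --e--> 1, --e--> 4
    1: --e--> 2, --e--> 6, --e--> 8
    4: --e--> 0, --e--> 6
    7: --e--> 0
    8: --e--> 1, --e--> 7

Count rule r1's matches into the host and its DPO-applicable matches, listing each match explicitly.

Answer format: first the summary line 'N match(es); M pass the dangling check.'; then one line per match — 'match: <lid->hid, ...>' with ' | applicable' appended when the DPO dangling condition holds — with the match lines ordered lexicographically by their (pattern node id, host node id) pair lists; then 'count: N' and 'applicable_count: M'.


1 match(es); 0 pass the dangling check.
match: 0->4, 1->0
count: 1
applicable_count: 0


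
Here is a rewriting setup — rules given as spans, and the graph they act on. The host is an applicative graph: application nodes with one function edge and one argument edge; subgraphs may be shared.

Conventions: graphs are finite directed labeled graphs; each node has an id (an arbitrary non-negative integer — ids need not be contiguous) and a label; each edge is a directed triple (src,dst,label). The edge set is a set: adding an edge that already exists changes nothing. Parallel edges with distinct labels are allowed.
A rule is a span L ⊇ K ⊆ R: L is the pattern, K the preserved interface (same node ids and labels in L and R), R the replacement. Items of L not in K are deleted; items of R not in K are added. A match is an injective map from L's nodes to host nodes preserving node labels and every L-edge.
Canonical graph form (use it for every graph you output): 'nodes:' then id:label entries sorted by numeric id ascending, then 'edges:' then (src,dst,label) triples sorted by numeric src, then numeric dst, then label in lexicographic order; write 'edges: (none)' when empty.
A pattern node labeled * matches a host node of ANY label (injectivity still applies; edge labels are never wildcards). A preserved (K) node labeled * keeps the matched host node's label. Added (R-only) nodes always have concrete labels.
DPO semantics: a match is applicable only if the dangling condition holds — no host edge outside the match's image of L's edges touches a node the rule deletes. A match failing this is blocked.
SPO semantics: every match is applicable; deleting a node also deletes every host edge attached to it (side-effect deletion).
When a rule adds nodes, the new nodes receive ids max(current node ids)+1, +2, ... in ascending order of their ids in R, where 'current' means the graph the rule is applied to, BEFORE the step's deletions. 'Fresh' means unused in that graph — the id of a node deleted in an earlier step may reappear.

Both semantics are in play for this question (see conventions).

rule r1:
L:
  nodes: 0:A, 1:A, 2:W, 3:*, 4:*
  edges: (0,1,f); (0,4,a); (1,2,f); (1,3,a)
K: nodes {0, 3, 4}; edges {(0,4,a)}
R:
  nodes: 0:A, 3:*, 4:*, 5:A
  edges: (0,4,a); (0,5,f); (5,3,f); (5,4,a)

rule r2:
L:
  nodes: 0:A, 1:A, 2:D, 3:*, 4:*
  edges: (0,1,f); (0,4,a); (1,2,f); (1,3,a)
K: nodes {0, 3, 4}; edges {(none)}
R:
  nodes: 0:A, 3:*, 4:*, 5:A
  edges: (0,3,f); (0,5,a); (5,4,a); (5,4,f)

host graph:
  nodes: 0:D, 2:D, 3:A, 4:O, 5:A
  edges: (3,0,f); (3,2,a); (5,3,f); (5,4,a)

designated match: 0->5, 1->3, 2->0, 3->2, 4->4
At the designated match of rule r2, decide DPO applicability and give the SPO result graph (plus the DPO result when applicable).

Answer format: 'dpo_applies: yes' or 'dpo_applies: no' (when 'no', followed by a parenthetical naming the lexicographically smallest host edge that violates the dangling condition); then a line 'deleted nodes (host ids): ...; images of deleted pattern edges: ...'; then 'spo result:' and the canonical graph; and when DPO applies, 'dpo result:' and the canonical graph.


dpo_applies: yes
deleted nodes (host ids): 0, 3; images of deleted pattern edges: (3,0,f); (3,2,a); (5,3,f); (5,4,a)
spo result:
nodes: 2:D, 4:O, 5:A, 6:A
edges: (5,2,f); (5,6,a); (6,4,a); (6,4,f)
dpo result:
nodes: 2:D, 4:O, 5:A, 6:A
edges: (5,2,f); (5,6,a); (6,4,a); (6,4,f)


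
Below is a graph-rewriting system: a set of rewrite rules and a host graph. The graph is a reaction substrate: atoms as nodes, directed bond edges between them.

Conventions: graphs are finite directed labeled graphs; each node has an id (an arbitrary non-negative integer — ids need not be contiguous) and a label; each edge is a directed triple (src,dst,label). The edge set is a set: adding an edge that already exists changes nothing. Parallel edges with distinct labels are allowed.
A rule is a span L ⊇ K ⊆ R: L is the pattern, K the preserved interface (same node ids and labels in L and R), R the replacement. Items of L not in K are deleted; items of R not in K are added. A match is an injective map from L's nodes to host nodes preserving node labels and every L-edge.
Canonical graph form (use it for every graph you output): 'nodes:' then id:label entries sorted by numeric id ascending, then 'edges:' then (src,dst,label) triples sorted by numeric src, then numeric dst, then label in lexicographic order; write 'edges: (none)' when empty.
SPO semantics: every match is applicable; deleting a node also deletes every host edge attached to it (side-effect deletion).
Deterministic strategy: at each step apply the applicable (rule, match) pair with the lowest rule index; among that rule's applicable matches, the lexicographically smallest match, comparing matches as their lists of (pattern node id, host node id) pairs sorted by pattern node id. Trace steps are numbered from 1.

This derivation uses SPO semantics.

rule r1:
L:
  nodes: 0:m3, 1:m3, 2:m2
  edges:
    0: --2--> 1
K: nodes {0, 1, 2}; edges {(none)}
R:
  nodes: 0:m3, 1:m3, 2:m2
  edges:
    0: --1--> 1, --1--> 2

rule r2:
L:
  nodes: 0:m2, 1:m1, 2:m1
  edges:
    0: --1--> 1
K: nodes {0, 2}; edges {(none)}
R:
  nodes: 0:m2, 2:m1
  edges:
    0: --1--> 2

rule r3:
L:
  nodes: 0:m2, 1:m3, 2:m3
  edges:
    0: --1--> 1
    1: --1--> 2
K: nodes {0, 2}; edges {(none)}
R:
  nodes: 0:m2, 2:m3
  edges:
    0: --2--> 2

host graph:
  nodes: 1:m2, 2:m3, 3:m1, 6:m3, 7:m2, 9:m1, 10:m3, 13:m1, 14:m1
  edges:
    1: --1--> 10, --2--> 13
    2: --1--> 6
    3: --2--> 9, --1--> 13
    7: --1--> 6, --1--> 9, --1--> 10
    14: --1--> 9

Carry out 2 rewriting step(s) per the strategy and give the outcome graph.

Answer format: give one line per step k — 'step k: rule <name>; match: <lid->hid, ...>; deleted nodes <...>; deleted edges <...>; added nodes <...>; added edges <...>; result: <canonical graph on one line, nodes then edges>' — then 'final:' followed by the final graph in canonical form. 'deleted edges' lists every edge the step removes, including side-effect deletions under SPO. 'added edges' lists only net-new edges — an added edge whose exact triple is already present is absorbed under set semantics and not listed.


step 1: rule r2; match: 0->7, 1->9, 2->3; deleted nodes 9; deleted edges (3,9,2); (7,9,1); (14,9,1); added nodes (none); added edges (7,3,1); result: nodes: 1:m2, 2:m3, 3:m1, 6:m3, 7:m2, 10:m3, 13:m1, 14:m1 edges: (1,10,1); (1,13,2); (2,6,1); (3,13,1); (7,3,1); (7,6,1); (7,10,1)
step 2: rule r2; match: 0->7, 1->3, 2->13; deleted nodes 3; deleted edges (3,13,1); (7,3,1); added nodes (none); added edges (7,13,1); result: nodes: 1:m2, 2:m3, 6:m3, 7:m2, 10:m3, 13:m1, 14:m1 edges: (1,10,1); (1,13,2); (2,6,1); (7,6,1); (7,10,1); (7,13,1)
final:
nodes: 1:m2, 2:m3, 6:m3, 7:m2, 10:m3, 13:m1, 14:m1
edges: (1,10,1); (1,13,2); (2,6,1); (7,6,1); (7,10,1); (7,13,1)


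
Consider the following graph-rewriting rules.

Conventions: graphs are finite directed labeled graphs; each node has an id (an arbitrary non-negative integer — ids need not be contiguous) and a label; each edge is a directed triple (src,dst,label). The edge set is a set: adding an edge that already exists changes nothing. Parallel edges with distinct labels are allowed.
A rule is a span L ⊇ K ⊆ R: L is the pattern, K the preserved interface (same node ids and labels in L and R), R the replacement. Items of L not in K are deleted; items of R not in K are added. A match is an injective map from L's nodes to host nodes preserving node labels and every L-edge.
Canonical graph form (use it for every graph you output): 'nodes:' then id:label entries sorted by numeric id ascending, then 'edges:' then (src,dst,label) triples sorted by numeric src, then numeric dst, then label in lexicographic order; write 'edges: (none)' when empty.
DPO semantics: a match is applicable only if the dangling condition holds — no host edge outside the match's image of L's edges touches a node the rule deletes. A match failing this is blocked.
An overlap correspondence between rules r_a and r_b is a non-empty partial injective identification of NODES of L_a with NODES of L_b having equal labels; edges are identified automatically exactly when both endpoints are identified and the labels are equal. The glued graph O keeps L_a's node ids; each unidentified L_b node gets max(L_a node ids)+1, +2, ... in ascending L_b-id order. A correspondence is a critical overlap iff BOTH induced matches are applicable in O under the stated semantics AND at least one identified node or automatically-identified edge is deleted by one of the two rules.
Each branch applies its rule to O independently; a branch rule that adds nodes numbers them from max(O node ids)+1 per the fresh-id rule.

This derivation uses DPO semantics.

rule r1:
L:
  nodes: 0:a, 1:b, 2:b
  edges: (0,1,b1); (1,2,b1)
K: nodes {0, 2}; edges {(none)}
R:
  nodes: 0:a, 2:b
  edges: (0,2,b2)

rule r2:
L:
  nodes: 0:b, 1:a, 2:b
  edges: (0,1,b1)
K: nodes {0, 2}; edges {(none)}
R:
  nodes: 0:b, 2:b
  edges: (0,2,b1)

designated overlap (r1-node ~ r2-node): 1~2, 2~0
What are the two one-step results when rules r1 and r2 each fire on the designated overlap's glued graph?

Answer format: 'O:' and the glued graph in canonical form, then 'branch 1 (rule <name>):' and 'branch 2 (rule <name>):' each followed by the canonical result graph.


O:
nodes: 0:a, 1:b, 2:b, 3:a
edges: (0,1,b1); (1,2,b1); (2,3,b1)
branch 1 (rule r1):
nodes: 0:a, 2:b, 3:a
edges: (0,2,b2); (2,3,b1)
branch 2 (rule r2):
nodes: 0:a, 1:b, 2:b
edges: (0,1,b1); (1,2,b1); (2,1,b1)


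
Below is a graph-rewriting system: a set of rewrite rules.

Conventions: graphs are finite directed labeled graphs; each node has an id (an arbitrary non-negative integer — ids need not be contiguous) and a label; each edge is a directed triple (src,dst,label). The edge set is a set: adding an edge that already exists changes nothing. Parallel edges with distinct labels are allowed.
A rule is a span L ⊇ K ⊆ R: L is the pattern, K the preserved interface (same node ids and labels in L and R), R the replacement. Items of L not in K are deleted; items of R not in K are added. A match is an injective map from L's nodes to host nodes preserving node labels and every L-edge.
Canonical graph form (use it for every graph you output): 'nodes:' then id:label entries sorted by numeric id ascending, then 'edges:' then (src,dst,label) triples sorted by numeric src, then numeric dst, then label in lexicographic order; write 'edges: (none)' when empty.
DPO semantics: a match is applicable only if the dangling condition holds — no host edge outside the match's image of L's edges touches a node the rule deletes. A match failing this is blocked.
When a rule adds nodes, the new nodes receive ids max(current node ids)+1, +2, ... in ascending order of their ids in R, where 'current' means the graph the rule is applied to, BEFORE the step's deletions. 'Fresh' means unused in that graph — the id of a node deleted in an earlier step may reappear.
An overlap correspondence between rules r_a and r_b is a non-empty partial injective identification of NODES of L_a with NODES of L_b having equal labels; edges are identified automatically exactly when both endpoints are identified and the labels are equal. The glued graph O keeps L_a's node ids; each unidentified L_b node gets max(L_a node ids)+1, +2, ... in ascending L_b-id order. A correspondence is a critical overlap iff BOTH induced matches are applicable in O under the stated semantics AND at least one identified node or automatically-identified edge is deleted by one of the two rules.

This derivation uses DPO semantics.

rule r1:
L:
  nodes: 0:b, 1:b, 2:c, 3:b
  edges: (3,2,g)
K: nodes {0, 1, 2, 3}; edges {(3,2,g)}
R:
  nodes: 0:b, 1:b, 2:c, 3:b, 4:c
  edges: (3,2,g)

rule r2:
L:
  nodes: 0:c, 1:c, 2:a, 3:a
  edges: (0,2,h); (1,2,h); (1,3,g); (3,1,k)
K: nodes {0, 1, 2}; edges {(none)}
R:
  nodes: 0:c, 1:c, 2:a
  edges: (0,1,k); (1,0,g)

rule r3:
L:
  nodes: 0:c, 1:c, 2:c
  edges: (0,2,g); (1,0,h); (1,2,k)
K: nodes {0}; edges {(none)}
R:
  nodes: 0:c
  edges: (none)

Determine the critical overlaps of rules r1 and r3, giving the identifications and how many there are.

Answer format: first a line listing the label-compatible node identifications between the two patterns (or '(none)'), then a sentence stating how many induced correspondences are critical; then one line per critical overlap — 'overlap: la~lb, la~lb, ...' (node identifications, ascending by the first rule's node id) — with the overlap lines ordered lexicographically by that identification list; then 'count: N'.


label-compatible node identifications between L(r1) and L(r3): 2~0, 2~1, 2~2
0 of the induced correspondences are critical overlaps of r1 and r3.
count: 0


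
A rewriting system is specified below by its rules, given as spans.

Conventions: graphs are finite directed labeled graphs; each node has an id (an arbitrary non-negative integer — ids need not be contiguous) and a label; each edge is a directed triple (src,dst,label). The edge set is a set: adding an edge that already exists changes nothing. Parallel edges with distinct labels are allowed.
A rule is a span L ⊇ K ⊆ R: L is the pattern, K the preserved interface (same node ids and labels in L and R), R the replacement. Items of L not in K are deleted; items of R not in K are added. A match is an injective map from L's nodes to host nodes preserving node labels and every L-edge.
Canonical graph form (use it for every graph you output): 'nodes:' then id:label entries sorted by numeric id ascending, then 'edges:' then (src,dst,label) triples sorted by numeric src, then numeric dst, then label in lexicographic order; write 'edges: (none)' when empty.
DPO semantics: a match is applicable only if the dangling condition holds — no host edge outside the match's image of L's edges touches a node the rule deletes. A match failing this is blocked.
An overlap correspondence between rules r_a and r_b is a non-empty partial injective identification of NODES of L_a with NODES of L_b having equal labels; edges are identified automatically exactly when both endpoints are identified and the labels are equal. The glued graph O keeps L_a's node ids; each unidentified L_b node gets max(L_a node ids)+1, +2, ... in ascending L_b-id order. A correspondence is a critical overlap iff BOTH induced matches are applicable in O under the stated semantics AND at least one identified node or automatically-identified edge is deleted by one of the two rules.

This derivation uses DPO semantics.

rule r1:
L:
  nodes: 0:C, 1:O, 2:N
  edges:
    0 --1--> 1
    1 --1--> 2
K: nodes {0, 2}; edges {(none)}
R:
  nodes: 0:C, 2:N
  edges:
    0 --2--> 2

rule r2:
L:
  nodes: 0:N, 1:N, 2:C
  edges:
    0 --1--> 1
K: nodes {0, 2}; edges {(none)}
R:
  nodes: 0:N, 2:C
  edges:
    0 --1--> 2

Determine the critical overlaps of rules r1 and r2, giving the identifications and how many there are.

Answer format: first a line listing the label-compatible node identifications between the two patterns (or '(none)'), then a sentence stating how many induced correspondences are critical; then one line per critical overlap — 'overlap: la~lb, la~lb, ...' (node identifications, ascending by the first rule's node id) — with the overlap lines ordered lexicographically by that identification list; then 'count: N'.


label-compatible node identifications between L(r1) and L(r2): 0~2, 2~0, 2~1
0 of the induced correspondences are critical overlaps of r1 and r2.
count: 0


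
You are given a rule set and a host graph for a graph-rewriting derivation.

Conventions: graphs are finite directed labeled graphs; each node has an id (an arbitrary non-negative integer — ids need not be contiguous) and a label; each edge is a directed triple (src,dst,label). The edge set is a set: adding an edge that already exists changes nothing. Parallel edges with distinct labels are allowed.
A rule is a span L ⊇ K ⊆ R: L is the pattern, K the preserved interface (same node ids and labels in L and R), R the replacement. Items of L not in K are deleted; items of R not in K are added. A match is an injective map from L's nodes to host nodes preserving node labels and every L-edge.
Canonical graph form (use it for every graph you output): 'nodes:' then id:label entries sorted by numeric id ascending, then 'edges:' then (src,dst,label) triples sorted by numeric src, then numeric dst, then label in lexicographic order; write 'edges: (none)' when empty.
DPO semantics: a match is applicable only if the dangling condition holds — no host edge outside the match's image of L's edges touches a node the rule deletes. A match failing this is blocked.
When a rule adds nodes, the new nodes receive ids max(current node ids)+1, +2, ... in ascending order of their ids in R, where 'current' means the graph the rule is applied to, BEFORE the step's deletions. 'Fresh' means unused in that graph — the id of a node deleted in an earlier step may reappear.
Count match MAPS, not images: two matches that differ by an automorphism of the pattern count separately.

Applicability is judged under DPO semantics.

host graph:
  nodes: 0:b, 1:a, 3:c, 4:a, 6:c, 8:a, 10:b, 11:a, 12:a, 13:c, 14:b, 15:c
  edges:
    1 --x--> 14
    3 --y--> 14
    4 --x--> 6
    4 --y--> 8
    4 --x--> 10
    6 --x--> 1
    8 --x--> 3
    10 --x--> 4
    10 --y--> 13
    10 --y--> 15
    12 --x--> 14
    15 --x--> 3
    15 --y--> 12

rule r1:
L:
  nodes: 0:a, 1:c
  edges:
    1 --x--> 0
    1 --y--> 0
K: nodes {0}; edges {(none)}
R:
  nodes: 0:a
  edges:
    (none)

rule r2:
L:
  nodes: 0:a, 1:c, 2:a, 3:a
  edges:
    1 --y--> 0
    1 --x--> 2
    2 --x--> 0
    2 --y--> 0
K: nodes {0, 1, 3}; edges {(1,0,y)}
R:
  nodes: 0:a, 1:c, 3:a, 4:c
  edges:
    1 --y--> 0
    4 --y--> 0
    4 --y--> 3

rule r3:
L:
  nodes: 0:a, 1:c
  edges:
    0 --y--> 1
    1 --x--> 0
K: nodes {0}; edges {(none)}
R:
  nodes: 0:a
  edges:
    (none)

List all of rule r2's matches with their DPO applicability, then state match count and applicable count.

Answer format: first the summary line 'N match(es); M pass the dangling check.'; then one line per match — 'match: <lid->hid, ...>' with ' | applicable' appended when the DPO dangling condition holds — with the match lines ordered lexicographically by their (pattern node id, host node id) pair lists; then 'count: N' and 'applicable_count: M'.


0 match(es); 0 pass the dangling check.
count: 0
applicable_count: 0


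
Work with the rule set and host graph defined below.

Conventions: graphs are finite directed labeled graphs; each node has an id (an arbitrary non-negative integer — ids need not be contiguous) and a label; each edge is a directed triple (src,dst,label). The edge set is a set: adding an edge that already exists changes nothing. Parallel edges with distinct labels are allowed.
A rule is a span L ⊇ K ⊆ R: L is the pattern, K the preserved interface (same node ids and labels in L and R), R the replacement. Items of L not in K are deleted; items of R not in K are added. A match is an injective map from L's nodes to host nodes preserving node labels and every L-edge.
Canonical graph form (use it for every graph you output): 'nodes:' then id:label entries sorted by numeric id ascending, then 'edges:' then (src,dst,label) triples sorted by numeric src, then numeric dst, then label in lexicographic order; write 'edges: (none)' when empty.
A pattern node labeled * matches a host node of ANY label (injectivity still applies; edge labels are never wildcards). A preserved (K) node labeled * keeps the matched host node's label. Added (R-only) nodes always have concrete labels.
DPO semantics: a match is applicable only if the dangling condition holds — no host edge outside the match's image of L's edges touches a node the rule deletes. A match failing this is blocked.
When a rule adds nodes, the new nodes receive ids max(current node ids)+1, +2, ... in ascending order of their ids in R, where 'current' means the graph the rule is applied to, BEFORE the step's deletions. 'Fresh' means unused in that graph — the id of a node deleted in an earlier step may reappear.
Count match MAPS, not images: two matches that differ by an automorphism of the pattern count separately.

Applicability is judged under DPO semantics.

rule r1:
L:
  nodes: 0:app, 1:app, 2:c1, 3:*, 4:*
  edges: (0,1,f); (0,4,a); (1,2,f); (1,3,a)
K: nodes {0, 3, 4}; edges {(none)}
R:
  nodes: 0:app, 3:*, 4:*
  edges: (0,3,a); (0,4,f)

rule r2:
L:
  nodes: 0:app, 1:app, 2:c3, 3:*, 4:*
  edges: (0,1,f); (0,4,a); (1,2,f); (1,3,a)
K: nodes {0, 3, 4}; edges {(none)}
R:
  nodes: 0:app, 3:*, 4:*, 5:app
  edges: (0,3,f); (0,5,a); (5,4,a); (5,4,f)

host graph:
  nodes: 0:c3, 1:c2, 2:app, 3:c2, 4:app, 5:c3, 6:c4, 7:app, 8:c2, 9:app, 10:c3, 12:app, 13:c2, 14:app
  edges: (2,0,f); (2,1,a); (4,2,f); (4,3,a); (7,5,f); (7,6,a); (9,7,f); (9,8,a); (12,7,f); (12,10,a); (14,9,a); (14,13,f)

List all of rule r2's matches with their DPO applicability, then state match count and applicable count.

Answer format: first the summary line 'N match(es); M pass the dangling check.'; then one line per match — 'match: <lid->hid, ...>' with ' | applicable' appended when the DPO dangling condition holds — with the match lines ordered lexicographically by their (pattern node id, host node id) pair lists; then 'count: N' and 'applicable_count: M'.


3 match(es); 1 pass the dangling check.
match: 0->4, 1->2, 2->0, 3->1, 4->3 | applicable
match: 0->9, 1->7, 2->5, 3->6, 4->8
match: 0->12, 1->7, 2->5, 3->6, 4->10
count: 3
applicable_count: 1
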